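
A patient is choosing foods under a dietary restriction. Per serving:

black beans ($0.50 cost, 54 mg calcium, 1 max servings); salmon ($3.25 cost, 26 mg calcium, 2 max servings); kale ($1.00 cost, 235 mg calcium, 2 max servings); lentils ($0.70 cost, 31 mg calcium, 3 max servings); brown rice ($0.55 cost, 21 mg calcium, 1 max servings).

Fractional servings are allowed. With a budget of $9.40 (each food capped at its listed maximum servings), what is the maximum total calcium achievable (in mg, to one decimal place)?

672.0 mg

Calcium per dollar: kale 235, black beans 108, lentils 44.29, brown rice 38.18, salmon 8.
Take 2 servings of kale: spends $2.00, +470.0 mg calcium (running total 470.0 mg).
Take 1 serving of black beans: spends $0.50, +54.0 mg calcium (running total 524.0 mg).
Take 3 servings of lentils: spends $2.10, +93.0 mg calcium (running total 617.0 mg).
Take 1 serving of brown rice: spends $0.55, +21.0 mg calcium (running total 638.0 mg).
Take 1.308 servings of salmon: spends $4.25, +34.0 mg calcium (running total 672.0 mg).
Greedy by best ratio exhausts the cost allowance optimally: 672.0 mg.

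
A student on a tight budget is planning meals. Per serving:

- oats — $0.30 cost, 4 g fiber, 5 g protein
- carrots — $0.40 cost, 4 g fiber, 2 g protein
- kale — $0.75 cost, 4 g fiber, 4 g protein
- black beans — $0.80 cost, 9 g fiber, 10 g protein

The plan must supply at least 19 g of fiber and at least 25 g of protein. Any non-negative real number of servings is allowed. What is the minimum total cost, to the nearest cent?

Two binding constraints pin down two serving amounts, so the optimal mix uses at most two foods. The candidates are each food alone (scaled to the tighter of fiber/protein) and each pair with both constraints tight.
oats only: max(19/4, 25/5) = 5 servings → $1.50.
carrots only: max(19/4, 25/2) = 12.5 servings → $5.00.
kale only: max(19/4, 25/4) = 6.25 servings → $4.69.
black beans only: max(19/9, 25/10) = 2.5 servings → $2.00.
oats + carrots: intersection lies outside the first quadrant.
oats + kale with both targets exact would need a negative amount; discard.
oats + black beans: the both-tight solution has a negative serving — not a feasible corner.
carrots + kale: intersection lies outside the first quadrant.
carrots + black beans with both targets exact would need a negative amount; discard.
kale + black beans: intersection lies outside the first quadrant.
Cheapest feasible corner: $1.50.

$1.50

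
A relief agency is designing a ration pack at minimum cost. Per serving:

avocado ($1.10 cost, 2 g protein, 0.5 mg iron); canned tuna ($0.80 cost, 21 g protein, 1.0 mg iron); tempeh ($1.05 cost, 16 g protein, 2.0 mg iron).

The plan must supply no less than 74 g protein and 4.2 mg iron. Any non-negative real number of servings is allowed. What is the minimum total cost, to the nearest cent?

$3.06

avocado only: max(74/2, 4.2/0.5) = 37 servings → $40.70.
canned tuna only: max(74/21, 4.2/1.0) = 4.2 servings → $3.36.
tempeh only: max(74/16, 4.2/2.0) = 4.625 servings → $4.86.
avocado + canned tuna with both tight: 1.671 servings and 3.365 servings → $4.53.
avocado + tempeh: intersection lies outside the first quadrant.
canned tuna + tempeh with both tight: 3.108 servings and 0.5462 servings → $3.06.
The minimum over all feasible corners is $3.06.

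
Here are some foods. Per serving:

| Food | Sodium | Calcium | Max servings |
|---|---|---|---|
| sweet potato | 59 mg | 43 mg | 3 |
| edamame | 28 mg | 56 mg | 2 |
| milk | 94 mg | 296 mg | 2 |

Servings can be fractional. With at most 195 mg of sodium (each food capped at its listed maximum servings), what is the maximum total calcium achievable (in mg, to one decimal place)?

Calcium per mg sodium: milk 3.149, edamame 2, sweet potato 0.7288.
Take 2 servings of milk: uses 188 mg sodium, +592.0 mg calcium (running total 592.0 mg).
Take 0.25 servings of edamame: uses 7 mg sodium, +14.0 mg calcium (running total 606.0 mg).
Greedy by best ratio exhausts the sodium allowance optimally: 606.0 mg.

606.0 mg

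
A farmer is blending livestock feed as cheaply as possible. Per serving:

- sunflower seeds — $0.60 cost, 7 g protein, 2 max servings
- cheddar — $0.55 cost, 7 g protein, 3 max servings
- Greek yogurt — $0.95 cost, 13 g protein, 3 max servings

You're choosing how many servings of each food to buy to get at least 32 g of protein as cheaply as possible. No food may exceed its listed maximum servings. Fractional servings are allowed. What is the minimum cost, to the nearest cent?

$2.34

Cost per g of protein: Greek yogurt $0.0731, cheddar $0.0786, sunflower seeds $0.0857.
Take 2.462 servings of Greek yogurt: +32.0 g protein for $2.34 (total $2.34, still need 0.0 g).
Filling from the cheapest source first is optimal under one linear minimum: $2.34.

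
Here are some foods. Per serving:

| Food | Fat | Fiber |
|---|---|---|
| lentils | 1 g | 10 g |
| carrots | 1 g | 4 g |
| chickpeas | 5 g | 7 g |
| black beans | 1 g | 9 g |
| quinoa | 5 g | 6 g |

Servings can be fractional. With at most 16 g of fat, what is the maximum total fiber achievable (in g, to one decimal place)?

Fiber per g fat: lentils 10, black beans 9, carrots 4, chickpeas 1.4, quinoa 1.2.
With no serving limits, spend the whole fat allowance on lentils: 16 g / 1 g × 10 g = 160.0 g.

160.0 g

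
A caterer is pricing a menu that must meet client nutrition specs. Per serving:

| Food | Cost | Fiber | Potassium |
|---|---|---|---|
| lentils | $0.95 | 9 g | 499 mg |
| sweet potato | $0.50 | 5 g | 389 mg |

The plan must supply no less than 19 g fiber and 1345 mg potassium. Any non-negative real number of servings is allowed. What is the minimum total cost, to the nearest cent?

lentils only: max(19/9, 1345/499) = 2.695 servings → $2.56.
sweet potato only: max(19/5, 1345/389) = 3.8 servings → $1.90.
lentils + sweet potato with both tight: 0.662 servings and 2.608 servings → $1.93.
Cheapest feasible corner: $1.90.

$1.90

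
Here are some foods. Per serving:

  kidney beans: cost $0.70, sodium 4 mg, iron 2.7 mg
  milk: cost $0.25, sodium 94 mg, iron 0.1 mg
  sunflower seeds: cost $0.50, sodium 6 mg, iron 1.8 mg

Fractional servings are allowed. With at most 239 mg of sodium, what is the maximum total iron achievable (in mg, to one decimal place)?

Iron per mg sodium: kidney beans 0.675, sunflower seeds 0.3, milk 0.001064.
With no serving limits, spend the whole sodium allowance on kidney beans: 239 mg / 4 mg × 2.7 mg = 161.3 mg.

161.3 mg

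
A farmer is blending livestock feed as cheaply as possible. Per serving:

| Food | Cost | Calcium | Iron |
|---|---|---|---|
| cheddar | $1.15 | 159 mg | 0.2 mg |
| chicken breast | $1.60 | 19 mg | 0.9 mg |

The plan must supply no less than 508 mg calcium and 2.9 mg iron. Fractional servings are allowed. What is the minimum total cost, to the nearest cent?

Minimising a linear cost over {calcium ≥ 508, iron ≥ 2.9, servings ≥ 0} — the optimum is at a vertex, using one or two foods.
cheddar only: max(508/159, 2.9/0.2) = 14.5 servings → $16.68.
chicken breast only: max(508/19, 2.9/0.9) = 26.74 servings → $42.78.
cheddar + chicken breast with both tight: 2.887 servings and 2.581 servings → $7.45.
So the least-cost plan costs $7.45.

$7.45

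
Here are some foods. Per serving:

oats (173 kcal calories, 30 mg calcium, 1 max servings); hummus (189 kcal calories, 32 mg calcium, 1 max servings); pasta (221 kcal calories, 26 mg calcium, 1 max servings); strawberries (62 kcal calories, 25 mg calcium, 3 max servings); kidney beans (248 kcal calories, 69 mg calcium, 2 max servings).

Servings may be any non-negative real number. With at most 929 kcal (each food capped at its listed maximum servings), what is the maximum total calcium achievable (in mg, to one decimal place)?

Calcium per kcal: strawberries 0.4032, kidney beans 0.2782, oats 0.1734, hummus 0.1693, pasta 0.1176.
Take 3 servings of strawberries: uses 186 kcal, +75.0 mg calcium (running total 75.0 mg).
Take 2 servings of kidney beans: uses 496 kcal, +138.0 mg calcium (running total 213.0 mg).
Take 1 serving of oats: uses 173 kcal, +30.0 mg calcium (running total 243.0 mg).
Take 0.3915 servings of hummus: uses 74 kcal, +12.5 mg calcium (running total 255.5 mg).
Greedy by best ratio exhausts the calories allowance optimally: 255.5 mg.

255.5 mg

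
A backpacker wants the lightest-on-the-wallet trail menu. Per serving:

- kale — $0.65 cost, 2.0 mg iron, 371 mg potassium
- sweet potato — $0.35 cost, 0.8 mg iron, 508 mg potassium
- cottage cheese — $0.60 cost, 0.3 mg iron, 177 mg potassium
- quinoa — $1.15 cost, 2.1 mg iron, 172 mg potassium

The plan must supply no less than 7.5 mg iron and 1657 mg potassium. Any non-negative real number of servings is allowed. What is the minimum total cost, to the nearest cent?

$2.50

kale only: max(7.5/2.0, 1657/371) = 4.466 servings → $2.90.
sweet potato only: max(7.5/0.8, 1657/508) = 9.375 servings → $3.28.
cottage cheese only: max(7.5/0.3, 1657/177) = 25 servings → $15.00.
quinoa only: max(7.5/2.1, 1657/172) = 9.634 servings → $11.08.
kale + sweet potato with both tight: 3.454 servings and 0.739 servings → $2.50.
kale + cottage cheese with both tight: 3.422 servings and 2.19 servings → $3.54.
kale + quinoa: the both-tight solution has a negative serving — not a feasible corner.
sweet potato + cottage cheese: intersection lies outside the first quadrant.
sweet potato + quinoa with both tight: 2.357 servings and 2.674 servings → $3.90.
cottage cheese + quinoa with both tight: 6.841 servings and 2.594 servings → $7.09.
The minimum over all feasible corners is $2.50.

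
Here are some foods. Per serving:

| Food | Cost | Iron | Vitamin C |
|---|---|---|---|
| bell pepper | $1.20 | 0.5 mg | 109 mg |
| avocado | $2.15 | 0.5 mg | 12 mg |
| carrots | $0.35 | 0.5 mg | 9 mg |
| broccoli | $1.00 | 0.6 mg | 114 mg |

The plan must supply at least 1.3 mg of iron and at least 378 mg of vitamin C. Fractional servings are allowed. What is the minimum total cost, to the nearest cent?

$3.32

This is a tiny linear program; its minimum lies at a vertex of the feasible set. List the vertices and price them.
bell pepper only: max(1.3/0.5, 378/109) = 3.468 servings → $4.16.
avocado only: max(1.3/0.5, 378/12) = 31.5 servings → $67.72.
carrots only: max(1.3/0.5, 378/9) = 42 servings → $14.70.
broccoli only: max(1.3/0.6, 378/114) = 3.316 servings → $3.32.
bell pepper + avocado: the both-tight solution has a negative serving — not a feasible corner.
bell pepper + carrots: intersection lies outside the first quadrant.
bell pepper + broccoli: the both-tight solution has a negative serving — not a feasible corner.
avocado + carrots: intersection lies outside the first quadrant.
avocado + broccoli with both targets exact would need a negative amount; discard.
carrots + broccoli with both targets exact would need a negative amount; discard.
The minimum over all feasible corners is $3.32.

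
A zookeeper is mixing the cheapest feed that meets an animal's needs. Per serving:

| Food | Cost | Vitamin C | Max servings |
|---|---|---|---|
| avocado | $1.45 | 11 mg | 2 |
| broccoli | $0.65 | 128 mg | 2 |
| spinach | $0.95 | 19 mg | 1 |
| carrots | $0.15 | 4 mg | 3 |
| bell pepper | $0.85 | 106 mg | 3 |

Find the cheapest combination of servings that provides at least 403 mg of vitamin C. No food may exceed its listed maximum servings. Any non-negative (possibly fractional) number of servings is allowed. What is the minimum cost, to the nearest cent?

Cost per mg of vitamin C: broccoli $0.0051, bell pepper $0.0080, carrots $0.0375, spinach $0.0500, avocado $0.1318.
Take 2 servings of broccoli: +256.0 mg vitamin C for $1.30 (total $1.30, still need 147.0 mg).
Take 1.387 servings of bell pepper: +147.0 mg vitamin C for $1.18 (total $2.48, still need 0.0 mg).
Filling from the cheapest source first is optimal under one linear minimum: $2.48.

$2.48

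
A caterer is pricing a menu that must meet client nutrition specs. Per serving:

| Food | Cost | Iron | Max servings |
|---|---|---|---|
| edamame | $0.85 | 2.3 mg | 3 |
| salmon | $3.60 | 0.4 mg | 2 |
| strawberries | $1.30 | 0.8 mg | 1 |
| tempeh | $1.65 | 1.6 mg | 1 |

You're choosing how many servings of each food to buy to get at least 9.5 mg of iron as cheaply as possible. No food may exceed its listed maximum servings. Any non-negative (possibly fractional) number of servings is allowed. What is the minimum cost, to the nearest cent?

Cost per mg of iron: edamame $0.3696, tempeh $1.0312, strawberries $1.6250, salmon $9.0000.
Take 3 servings of edamame: +6.9 mg iron for $2.55 (total $2.55, still need 2.6 mg).
Take 1 serving of tempeh: +1.6 mg iron for $1.65 (total $4.20, still need 1.0 mg).
Take 1 serving of strawberries: +0.8 mg iron for $1.30 (total $5.50, still need 0.2 mg).
Take 0.5 servings of salmon: +0.2 mg iron for $1.80 (total $7.30, still need 0.0 mg).
Filling from the cheapest source first is optimal under one linear minimum: $7.30.

$7.30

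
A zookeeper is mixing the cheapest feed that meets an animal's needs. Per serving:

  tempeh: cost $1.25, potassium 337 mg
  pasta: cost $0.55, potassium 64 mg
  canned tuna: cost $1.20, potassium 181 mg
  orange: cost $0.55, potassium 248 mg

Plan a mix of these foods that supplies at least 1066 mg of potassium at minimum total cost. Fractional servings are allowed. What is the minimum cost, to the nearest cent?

Cost per mg of potassium: orange $0.0022, tempeh $0.0037, canned tuna $0.0066, pasta $0.0086.
With no serving limits, use only orange: 1066 mg / 248 mg = 4.298 servings × $0.55 = $2.36.

$2.36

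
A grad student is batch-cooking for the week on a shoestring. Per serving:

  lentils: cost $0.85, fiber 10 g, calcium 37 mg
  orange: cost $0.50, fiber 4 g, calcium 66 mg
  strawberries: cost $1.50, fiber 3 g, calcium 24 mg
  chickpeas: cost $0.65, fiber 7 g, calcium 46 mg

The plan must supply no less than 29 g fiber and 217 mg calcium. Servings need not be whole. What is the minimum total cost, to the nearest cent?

$2.78

Minimising a linear cost over {fiber ≥ 29, calcium ≥ 217, servings ≥ 0} — the optimum is at a vertex, using one or two foods.
lentils only: max(29/10, 217/37) = 5.865 servings → $4.99.
orange only: max(29/4, 217/66) = 7.25 servings → $3.62.
strawberries only: max(29/3, 217/24) = 9.667 servings → $14.50.
chickpeas only: max(29/7, 217/46) = 4.717 servings → $3.07.
lentils + orange with both tight: 2.043 servings and 2.143 servings → $2.81.
lentils + strawberries with both tight: 0.3488 servings and 8.504 servings → $13.05.
lentils + chickpeas with both targets exact would need a negative amount; discard.
orange + strawberries with both targets exact would need a negative amount; discard.
orange + chickpeas with both tight: 0.6655 servings and 3.763 servings → $2.78.
strawberries + chickpeas with both tight: 6.167 servings and 1.5 servings → $10.22.
The minimum over all feasible corners is $2.78.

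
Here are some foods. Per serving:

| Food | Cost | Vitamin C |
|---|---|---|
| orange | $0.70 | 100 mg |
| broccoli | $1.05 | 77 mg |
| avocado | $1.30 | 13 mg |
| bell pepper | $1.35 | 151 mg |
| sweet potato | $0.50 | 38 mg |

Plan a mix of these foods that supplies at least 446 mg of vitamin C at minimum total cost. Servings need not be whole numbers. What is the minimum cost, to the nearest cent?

$3.12

Cost per mg of vitamin C: orange $0.0070, bell pepper $0.0089, sweet potato $0.0132, broccoli $0.0136, avocado $0.1000.
With no serving limits, use only orange: 446 mg / 100 mg = 4.46 servings × $0.70 = $3.12.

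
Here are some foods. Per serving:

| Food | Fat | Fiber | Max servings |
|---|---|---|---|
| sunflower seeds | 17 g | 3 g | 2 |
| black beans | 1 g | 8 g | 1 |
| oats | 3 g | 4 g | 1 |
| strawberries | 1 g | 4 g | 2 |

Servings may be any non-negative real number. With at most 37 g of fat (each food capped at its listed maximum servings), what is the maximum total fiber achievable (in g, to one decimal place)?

25.5 g

Fiber per g fat: black beans 8, strawberries 4, oats 1.333, sunflower seeds 0.1765.
Take 1 serving of black beans: uses 1 g fat, +8.0 g fiber (running total 8.0 g).
Take 2 servings of strawberries: uses 2 g fat, +8.0 g fiber (running total 16.0 g).
Take 1 serving of oats: uses 3 g fat, +4.0 g fiber (running total 20.0 g).
Take 1.824 servings of sunflower seeds: uses 31 g fat, +5.5 g fiber (running total 25.5 g).
Greedy by best ratio exhausts the fat allowance optimally: 25.5 g.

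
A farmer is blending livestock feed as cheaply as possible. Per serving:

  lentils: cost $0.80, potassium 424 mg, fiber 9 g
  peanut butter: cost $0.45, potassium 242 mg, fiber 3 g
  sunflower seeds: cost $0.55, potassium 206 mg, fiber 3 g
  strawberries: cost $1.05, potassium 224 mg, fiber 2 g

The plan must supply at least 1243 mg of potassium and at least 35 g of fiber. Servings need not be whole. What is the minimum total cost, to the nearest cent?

At the optimum either one food covers both requirements or two foods hit both targets exactly; no other combination can be cheaper.
lentils only: max(1243/424, 35/9) = 3.889 servings → $3.11.
peanut butter only: max(1243/242, 35/3) = 11.67 servings → $5.25.
sunflower seeds only: max(1243/206, 35/3) = 11.67 servings → $6.42.
strawberries only: max(1243/224, 35/2) = 17.5 servings → $18.38.
lentils + peanut butter: intersection lies outside the first quadrant.
lentils + sunflower seeds with both targets exact would need a negative amount; discard.
lentils + strawberries with both targets exact would need a negative amount; discard.
peanut butter + sunflower seeds with both targets exact would need a negative amount; discard.
peanut butter + strawberries with both targets exact would need a negative amount; discard.
sunflower seeds + strawberries: intersection lies outside the first quadrant.
So the least-cost plan costs $3.11.

$3.11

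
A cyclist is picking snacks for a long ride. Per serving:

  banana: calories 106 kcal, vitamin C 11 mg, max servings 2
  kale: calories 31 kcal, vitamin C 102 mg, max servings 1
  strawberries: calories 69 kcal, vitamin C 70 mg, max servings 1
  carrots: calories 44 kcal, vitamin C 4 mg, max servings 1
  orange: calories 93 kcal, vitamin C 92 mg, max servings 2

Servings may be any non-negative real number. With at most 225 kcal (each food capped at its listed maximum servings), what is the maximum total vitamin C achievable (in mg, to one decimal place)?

295.7 mg

Vitamin C per kcal: kale 3.29, strawberries 1.014, orange 0.9892, banana 0.1038, carrots 0.09091.
Take 1 serving of kale: uses 31 kcal, +102.0 mg vitamin C (running total 102.0 mg).
Take 1 serving of strawberries: uses 69 kcal, +70.0 mg vitamin C (running total 172.0 mg).
Take 1.344 servings of orange: uses 125 kcal, +123.7 mg vitamin C (running total 295.7 mg).
Filling greedily by vitamin C-per-kcal is optimal for one linear limit, giving 295.7 mg.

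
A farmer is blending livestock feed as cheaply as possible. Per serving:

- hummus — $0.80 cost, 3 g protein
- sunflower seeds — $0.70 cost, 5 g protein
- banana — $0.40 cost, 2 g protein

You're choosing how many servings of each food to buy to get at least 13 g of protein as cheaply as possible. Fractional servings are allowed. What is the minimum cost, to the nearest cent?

Cost per g of protein: sunflower seeds $0.1400, banana $0.2000, hummus $0.2667.
With no serving limits, use only sunflower seeds: 13 g / 5 g = 2.6 servings × $0.70 = $1.82.

$1.82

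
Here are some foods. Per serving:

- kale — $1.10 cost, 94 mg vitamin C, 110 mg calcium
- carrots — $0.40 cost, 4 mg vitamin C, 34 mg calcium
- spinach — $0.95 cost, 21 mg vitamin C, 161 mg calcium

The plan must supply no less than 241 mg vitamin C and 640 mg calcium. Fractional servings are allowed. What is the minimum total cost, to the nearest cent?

$4.67

The cheapest plan sits at a corner of the feasible region — with two constraints it uses at most two foods.
kale only: max(241/94, 640/110) = 5.818 servings → $6.40.
carrots only: max(241/4, 640/34) = 60.25 servings → $24.10.
spinach only: max(241/21, 640/161) = 11.48 servings → $10.90.
kale + carrots with both tight: 2.044 servings and 12.21 servings → $7.13.
kale + spinach with both tight: 1.978 servings and 2.624 servings → $4.67.
carrots + spinach with both targets exact would need a negative amount; discard.
The minimum over all feasible corners is $4.67.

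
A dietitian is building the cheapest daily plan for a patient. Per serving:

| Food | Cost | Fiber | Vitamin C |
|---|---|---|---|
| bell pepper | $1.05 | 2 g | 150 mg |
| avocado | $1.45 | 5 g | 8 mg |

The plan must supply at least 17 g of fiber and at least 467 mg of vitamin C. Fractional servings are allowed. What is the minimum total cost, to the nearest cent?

$6.34

bell pepper only: max(17/2, 467/150) = 8.5 servings → $8.93.
avocado only: max(17/5, 467/8) = 58.38 servings → $84.64.
bell pepper + avocado with both tight: 2.996 servings and 2.202 servings → $6.34.
So the least-cost plan costs $6.34.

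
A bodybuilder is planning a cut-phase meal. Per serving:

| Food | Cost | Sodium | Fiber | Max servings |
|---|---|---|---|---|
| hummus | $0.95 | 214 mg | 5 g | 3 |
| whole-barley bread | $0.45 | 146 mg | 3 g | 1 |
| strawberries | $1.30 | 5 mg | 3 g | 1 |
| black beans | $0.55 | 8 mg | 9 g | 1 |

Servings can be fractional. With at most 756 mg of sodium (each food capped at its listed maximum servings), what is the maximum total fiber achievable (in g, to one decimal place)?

29.1 g

Fiber per mg sodium: black beans 1.125, strawberries 0.6, hummus 0.02336, whole-barley bread 0.02055.
Take 1 serving of black beans: uses 8 mg sodium, +9.0 g fiber (running total 9.0 g).
Take 1 serving of strawberries: uses 5 mg sodium, +3.0 g fiber (running total 12.0 g).
Take 3 servings of hummus: uses 642 mg sodium, +15.0 g fiber (running total 27.0 g).
Take 0.6918 servings of whole-barley bread: uses 101 mg sodium, +2.1 g fiber (running total 29.1 g).
Filling greedily by fiber-per-mg sodium is optimal for one linear limit, giving 29.1 g.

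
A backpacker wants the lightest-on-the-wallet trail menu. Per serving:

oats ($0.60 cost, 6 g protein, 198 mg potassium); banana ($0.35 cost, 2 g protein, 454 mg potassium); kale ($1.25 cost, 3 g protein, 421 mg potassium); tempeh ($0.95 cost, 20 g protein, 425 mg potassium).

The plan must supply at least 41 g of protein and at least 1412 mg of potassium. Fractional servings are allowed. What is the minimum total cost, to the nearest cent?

$2.28

Check every corner: each single food scaled to meet both minima, and each pair solved so both constraints bind.
oats only: max(41/6, 1412/198) = 7.131 servings → $4.28.
banana only: max(41/2, 1412/454) = 20.5 servings → $7.17.
kale only: max(41/3, 1412/421) = 13.67 servings → $17.08.
tempeh only: max(41/20, 1412/425) = 3.322 servings → $3.16.
oats + banana with both tight: 6.783 servings and 0.1521 servings → $4.12.
oats + kale with both tight: 6.742 servings and 0.1832 servings → $4.27.
oats + tempeh with both targets exact would need a negative amount; discard.
banana + kale: the both-tight solution has a negative serving — not a feasible corner.
banana + tempeh with both tight: 1.314 servings and 1.919 servings → $2.28.
kale + tempeh with both tight: 1.514 servings and 1.823 servings → $3.62.
So the least-cost plan costs $2.28.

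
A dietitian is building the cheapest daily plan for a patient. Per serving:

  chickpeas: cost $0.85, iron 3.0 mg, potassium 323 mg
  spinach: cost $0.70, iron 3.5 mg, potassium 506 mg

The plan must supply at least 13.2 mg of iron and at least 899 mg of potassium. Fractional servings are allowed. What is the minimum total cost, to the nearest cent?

Minimising a linear cost over {iron ≥ 13.2, potassium ≥ 899, servings ≥ 0} — the optimum is at a vertex, using one or two foods.
chickpeas only: max(13.2/3.0, 899/323) = 4.4 servings → $3.74.
spinach only: max(13.2/3.5, 899/506) = 3.771 servings → $2.64.
chickpeas + spinach with both targets exact would need a negative amount; discard.
Cheapest feasible corner: $2.64.

$2.64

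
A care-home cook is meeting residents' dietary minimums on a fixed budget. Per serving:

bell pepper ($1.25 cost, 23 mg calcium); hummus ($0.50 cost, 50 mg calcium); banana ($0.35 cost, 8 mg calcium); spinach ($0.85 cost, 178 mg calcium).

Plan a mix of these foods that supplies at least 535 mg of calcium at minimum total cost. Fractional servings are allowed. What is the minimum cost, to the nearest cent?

$2.55

Cost per mg of calcium: spinach $0.0048, hummus $0.0100, banana $0.0437, bell pepper $0.0543.
With no serving limits, use only spinach: 535 mg / 178 mg = 3.006 servings × $0.85 = $2.55.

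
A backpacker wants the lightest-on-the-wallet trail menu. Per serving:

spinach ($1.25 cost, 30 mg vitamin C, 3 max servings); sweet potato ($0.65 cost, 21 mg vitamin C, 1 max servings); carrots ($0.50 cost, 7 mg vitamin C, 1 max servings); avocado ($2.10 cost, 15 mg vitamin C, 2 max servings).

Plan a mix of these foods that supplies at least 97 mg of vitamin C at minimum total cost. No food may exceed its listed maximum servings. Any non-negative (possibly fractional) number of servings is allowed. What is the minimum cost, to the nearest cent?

Cost per mg of vitamin C: sweet potato $0.0310, spinach $0.0417, carrots $0.0714, avocado $0.1400.
Take 1 serving of sweet potato: +21.0 mg vitamin C for $0.65 (total $0.65, still need 76.0 mg).
Take 2.533 servings of spinach: +76.0 mg vitamin C for $3.17 (total $3.82, still need 0.0 mg).
Greedy by cheapest-per-mg is optimal for a single linear constraint, so the minimum cost is $3.82.

$3.82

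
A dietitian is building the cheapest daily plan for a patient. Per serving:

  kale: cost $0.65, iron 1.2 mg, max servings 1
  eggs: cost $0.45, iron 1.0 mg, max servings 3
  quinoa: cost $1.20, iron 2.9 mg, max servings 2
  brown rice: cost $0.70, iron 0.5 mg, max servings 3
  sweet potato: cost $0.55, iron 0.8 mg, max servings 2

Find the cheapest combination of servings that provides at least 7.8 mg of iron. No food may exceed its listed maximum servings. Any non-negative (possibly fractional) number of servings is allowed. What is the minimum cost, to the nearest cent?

$3.30

Cost per mg of iron: quinoa $0.4138, eggs $0.4500, kale $0.5417, sweet potato $0.6875, brown rice $1.4000.
Take 2 servings of quinoa: +5.8 mg iron for $2.40 (total $2.40, still need 2.0 mg).
Take 2 servings of eggs: +2.0 mg iron for $0.90 (total $3.30, still need 0.0 mg).
Greedy by cheapest-per-mg is optimal for a single linear constraint, so the minimum cost is $3.30.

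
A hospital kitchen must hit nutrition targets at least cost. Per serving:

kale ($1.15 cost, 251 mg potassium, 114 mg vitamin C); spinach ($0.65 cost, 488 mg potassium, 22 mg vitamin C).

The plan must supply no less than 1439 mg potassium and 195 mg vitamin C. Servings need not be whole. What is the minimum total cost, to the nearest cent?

A basic optimal solution has at most two foods positive. Try each food alone and each pair with both targets met exactly.
kale only: max(1439/251, 195/114) = 5.733 servings → $6.59.
spinach only: max(1439/488, 195/22) = 8.864 servings → $5.76.
kale + spinach with both tight: 1.267 servings and 2.297 servings → $2.95.
So the least-cost plan costs $2.95.

$2.95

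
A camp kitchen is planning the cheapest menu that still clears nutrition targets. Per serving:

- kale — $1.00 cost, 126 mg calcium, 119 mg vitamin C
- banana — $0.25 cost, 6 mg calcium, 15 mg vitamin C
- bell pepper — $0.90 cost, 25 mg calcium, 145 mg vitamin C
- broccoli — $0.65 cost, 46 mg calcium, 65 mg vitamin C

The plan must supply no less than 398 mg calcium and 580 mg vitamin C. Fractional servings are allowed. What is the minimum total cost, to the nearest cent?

$4.34

Compare the cost at each extreme point of the feasible region.
kale only: max(398/126, 580/119) = 4.874 servings → $4.87.
banana only: max(398/6, 580/15) = 66.33 servings → $16.58.
bell pepper only: max(398/25, 580/145) = 15.92 servings → $14.33.
broccoli only: max(398/46, 580/65) = 8.923 servings → $5.80.
kale + banana with both tight: 2.117 servings and 21.87 servings → $7.58.
kale + bell pepper with both tight: 2.825 servings and 1.681 servings → $4.34.
kale + broccoli: intersection lies outside the first quadrant.
banana + bell pepper: the both-tight solution has a negative serving — not a feasible corner.
banana + broccoli with both tight: 2.7 servings and 8.3 servings → $6.07.
bell pepper + broccoli with both tight: 0.1606 servings and 8.565 servings → $5.71.
So the least-cost plan costs $4.34.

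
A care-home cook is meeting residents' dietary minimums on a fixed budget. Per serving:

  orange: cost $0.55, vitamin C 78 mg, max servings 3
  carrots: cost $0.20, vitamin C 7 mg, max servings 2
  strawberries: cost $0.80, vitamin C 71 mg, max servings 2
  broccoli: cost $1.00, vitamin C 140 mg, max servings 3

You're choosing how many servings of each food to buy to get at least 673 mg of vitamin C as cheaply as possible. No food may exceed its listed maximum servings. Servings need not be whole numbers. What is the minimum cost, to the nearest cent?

Cost per mg of vitamin C: orange $0.0071, broccoli $0.0071, strawberries $0.0113, carrots $0.0286.
Take 3 servings of orange: +234.0 mg vitamin C for $1.65 (total $1.65, still need 439.0 mg).
Take 3 servings of broccoli: +420.0 mg vitamin C for $3.00 (total $4.65, still need 19.0 mg).
Take 0.2676 servings of strawberries: +19.0 mg vitamin C for $0.21 (total $4.86, still need 0.0 mg).
Greedy by cheapest-per-mg is optimal for a single linear constraint, so the minimum cost is $4.86.

$4.86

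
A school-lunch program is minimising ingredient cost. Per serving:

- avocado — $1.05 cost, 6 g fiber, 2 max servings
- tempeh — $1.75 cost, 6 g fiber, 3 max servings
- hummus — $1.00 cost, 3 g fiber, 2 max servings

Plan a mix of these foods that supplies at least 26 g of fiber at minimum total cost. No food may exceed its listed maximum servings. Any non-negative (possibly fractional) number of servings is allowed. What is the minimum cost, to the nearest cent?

$6.18

Cost per g of fiber: avocado $0.1750, tempeh $0.2917, hummus $0.3333.
Take 2 servings of avocado: +12.0 g fiber for $2.10 (total $2.10, still need 14.0 g).
Take 2.333 servings of tempeh: +14.0 g fiber for $4.08 (total $6.18, still need 0.0 g).
Filling from the cheapest source first is optimal under one linear minimum: $6.18.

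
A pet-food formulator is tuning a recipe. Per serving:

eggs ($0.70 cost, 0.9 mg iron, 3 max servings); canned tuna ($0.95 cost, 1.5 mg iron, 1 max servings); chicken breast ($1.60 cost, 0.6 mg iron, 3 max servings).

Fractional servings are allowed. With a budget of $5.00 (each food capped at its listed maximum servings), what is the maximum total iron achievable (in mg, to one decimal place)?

4.9 mg

Iron per dollar: canned tuna 1.579, eggs 1.286, chicken breast 0.375.
Take 1 serving of canned tuna: spends $0.95, +1.5 mg iron (running total 1.5 mg).
Take 3 servings of eggs: spends $2.10, +2.7 mg iron (running total 4.2 mg).
Take 1.219 servings of chicken breast: spends $1.95, +0.7 mg iron (running total 4.9 mg).
Filling greedily by iron-per-dollar is optimal for one linear limit, giving 4.9 mg.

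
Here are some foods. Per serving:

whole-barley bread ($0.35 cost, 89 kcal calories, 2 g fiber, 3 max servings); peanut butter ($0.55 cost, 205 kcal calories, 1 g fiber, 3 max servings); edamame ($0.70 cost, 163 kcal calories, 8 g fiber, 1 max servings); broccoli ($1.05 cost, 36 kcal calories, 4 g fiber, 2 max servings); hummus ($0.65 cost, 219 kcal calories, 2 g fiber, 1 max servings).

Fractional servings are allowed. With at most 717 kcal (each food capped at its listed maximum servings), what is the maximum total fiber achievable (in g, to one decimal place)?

24.0 g

Fiber per kcal: broccoli 0.1111, edamame 0.04908, whole-barley bread 0.02247, hummus 0.009132, peanut butter 0.004878.
Take 2 servings of broccoli: uses 72 kcal, +8.0 g fiber (running total 8.0 g).
Take 1 serving of edamame: uses 163 kcal, +8.0 g fiber (running total 16.0 g).
Take 3 servings of whole-barley bread: uses 267 kcal, +6.0 g fiber (running total 22.0 g).
Take 0.9817 servings of hummus: uses 215 kcal, +2.0 g fiber (running total 24.0 g).
Greedy by best ratio exhausts the calories allowance optimally: 24.0 g.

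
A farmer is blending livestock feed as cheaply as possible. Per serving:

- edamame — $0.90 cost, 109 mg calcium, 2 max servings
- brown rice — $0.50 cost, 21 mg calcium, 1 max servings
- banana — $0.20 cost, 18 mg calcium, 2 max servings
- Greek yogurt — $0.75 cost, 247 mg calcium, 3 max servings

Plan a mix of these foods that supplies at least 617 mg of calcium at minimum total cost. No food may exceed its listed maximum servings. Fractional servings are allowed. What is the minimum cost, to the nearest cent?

Cost per mg of calcium: Greek yogurt $0.0030, edamame $0.0083, banana $0.0111, brown rice $0.0238.
Take 2.498 servings of Greek yogurt: +617.0 mg calcium for $1.87 (total $1.87, still need 0.0 mg).
Greedy by cheapest-per-mg is optimal for a single linear constraint, so the minimum cost is $1.87.

$1.87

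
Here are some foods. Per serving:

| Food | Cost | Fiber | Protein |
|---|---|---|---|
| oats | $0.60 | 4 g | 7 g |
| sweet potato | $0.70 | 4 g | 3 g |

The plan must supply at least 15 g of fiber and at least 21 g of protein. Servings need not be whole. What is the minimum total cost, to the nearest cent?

$2.25

With two linear requirements the optimum uses one or two foods; enumerate the corners.
oats only: max(15/4, 21/7) = 3.75 servings → $2.25.
sweet potato only: max(15/4, 21/3) = 7 servings → $4.90.
oats + sweet potato with both tight: 2.438 servings and 1.312 servings → $2.38.
Cheapest feasible corner: $2.25.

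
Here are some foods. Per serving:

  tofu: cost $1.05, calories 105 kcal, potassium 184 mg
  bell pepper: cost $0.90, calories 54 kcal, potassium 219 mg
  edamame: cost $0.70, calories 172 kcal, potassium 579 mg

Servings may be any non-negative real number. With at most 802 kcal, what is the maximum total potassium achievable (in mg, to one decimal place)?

3252.6 mg

Potassium per kcal: bell pepper 4.056, edamame 3.366, tofu 1.752.
With no serving limits, spend the whole calories allowance on bell pepper: 802 kcal / 54 kcal × 219 mg = 3252.6 mg.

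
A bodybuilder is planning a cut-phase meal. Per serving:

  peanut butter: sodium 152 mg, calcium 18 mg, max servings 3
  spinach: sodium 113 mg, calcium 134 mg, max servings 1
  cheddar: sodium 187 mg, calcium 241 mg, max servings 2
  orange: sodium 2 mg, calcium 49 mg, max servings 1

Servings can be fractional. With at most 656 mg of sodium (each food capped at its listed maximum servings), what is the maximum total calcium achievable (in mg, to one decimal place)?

Calcium per mg sodium: orange 24.5, cheddar 1.289, spinach 1.186, peanut butter 0.1184.
Take 1 serving of orange: uses 2 mg sodium, +49.0 mg calcium (running total 49.0 mg).
Take 2 servings of cheddar: uses 374 mg sodium, +482.0 mg calcium (running total 531.0 mg).
Take 1 serving of spinach: uses 113 mg sodium, +134.0 mg calcium (running total 665.0 mg).
Take 1.099 servings of peanut butter: uses 167 mg sodium, +19.8 mg calcium (running total 684.8 mg).
Filling greedily by calcium-per-mg sodium is optimal for one linear limit, giving 684.8 mg.

684.8 mg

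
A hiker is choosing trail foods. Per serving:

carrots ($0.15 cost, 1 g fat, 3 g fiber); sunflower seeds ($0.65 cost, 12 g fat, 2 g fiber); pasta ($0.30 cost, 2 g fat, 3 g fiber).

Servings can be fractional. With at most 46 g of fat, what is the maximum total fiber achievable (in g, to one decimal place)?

138.0 g

Fiber per g fat: carrots 3, pasta 1.5, sunflower seeds 0.1667.
With no serving limits, spend the whole fat allowance on carrots: 46 g / 1 g × 3 g = 138.0 g.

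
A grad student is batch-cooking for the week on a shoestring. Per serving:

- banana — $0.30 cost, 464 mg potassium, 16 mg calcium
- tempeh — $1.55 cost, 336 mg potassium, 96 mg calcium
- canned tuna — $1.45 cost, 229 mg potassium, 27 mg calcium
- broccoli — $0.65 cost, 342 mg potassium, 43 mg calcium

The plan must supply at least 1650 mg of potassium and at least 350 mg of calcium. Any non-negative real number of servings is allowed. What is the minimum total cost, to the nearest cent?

$5.29

An LP optimum is at a vertex; with two nutrient constraints at most two foods are used. Check each candidate.
banana only: max(1650/464, 350/16) = 21.88 servings → $6.56.
tempeh only: max(1650/336, 350/96) = 4.911 servings → $7.61.
canned tuna only: max(1650/229, 350/27) = 12.96 servings → $18.80.
broccoli only: max(1650/342, 350/43) = 8.14 servings → $5.29.
banana + tempeh with both tight: 1.042 servings and 3.472 servings → $5.69.
banana + canned tuna: the both-tight solution has a negative serving — not a feasible corner.
banana + broccoli: intersection lies outside the first quadrant.
tempeh + canned tuna with both tight: 2.757 servings and 3.16 servings → $8.86.
tempeh + broccoli with both tight: 2.652 servings and 2.219 servings → $5.55.
canned tuna + broccoli with both targets exact would need a negative amount; discard.
Cheapest feasible corner: $5.29.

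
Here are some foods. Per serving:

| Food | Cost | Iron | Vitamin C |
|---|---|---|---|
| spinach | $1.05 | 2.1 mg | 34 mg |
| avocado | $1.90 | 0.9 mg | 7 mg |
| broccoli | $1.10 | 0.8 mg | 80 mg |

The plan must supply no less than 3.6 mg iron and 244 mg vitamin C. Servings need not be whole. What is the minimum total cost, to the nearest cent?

$3.74

Minimising a linear cost over {iron ≥ 3.6, vitamin C ≥ 244, servings ≥ 0} — the optimum is at a vertex, using one or two foods.
spinach only: max(3.6/2.1, 244/34) = 7.176 servings → $7.54.
avocado only: max(3.6/0.9, 244/7) = 34.86 servings → $66.23.
broccoli only: max(3.6/0.8, 244/80) = 4.5 servings → $4.95.
spinach + avocado: the both-tight solution has a negative serving — not a feasible corner.
spinach + broccoli with both tight: 0.6591 servings and 2.77 servings → $3.74.
avocado + broccoli with both tight: 1.398 servings and 2.928 servings → $5.88.
So the least-cost plan costs $3.74.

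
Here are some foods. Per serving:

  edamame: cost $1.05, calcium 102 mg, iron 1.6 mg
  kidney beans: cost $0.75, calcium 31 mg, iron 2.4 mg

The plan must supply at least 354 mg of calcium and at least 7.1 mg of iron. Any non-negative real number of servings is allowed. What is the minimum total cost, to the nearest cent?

A basic optimal solution has at most two foods positive. Try each food alone and each pair with both targets met exactly.
edamame only: max(354/102, 7.1/1.6) = 4.438 servings → $4.66.
kidney beans only: max(354/31, 7.1/2.4) = 11.42 servings → $8.56.
edamame + kidney beans with both tight: 3.225 servings and 0.8084 servings → $3.99.
Cheapest feasible corner: $3.99.

$3.99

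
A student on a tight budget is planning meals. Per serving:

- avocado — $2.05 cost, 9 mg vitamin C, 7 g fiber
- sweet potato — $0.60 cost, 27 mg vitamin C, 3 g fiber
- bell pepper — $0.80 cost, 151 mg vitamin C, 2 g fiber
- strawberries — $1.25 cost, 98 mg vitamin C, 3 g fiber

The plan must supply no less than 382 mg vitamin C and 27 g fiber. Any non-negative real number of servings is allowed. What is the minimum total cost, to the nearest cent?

$5.82

Check every corner: each single food scaled to meet both minima, and each pair solved so both constraints bind.
avocado only: max(382/9, 27/7) = 42.44 servings → $87.01.
sweet potato only: max(382/27, 27/3) = 14.15 servings → $8.49.
bell pepper only: max(382/151, 27/2) = 13.5 servings → $10.80.
strawberries only: max(382/98, 27/3) = 9 servings → $11.25.
avocado + sweet potato: the both-tight solution has a negative serving — not a feasible corner.
avocado + bell pepper with both tight: 3.189 servings and 2.34 servings → $8.41.
avocado + strawberries with both tight: 2.276 servings and 3.689 servings → $9.28.
sweet potato + bell pepper with both tight: 8.303 servings and 1.045 servings → $5.82.
sweet potato + strawberries with both tight: 7.042 servings and 1.958 servings → $6.67.
bell pepper + strawberries with both targets exact would need a negative amount; discard.
The minimum over all feasible corners is $5.82.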